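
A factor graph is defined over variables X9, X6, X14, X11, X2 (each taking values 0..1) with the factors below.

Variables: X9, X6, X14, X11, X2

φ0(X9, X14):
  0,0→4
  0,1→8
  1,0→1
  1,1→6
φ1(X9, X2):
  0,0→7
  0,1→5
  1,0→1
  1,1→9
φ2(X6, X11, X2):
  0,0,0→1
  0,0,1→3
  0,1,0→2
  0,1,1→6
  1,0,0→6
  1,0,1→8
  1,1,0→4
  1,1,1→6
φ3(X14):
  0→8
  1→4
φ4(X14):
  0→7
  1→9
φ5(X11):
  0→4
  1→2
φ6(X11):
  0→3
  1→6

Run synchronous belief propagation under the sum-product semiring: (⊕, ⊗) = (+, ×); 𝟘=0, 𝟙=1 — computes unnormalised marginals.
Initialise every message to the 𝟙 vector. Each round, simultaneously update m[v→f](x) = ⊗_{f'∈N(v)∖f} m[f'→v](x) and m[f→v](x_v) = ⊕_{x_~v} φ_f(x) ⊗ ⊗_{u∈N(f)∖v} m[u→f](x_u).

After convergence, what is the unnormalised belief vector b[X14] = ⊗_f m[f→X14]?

b[X14] = [701568, 1282176]

init: all messages = 𝟙 over 2 values
r1 m[φ0→X9] = [12, 7]
r1 m[φ0→X14] = [5, 14]
r1 m[φ1→X9] = [12, 10]
r1 m[φ1→X2] = [8, 14]
r1 m[φ2→X6] = [12, 24]
r1 m[φ2→X11] = [18, 18]
r1 m[φ2→X2] = [13, 23]
r1 m[φ3→X14] = [8, 4]
r1 m[φ4→X14] = [7, 9]
r1 m[φ5→X11] = [4, 2]
r1 m[φ6→X11] = [3, 6]
r1 m[X9→φ0] = [1, 1]
r1 m[X9→φ1] = [1, 1]
r1 m[X6→φ2] = [1, 1]
r1 m[X14→φ0] = [1, 1]
r1 m[X14→φ3] = [1, 1]
r1 m[X14→φ4] = [1, 1]
r1 m[X11→φ2] = [1, 1]
r1 m[X11→φ5] = [1, 1]
r1 m[X11→φ6] = [1, 1]
r1 m[X2→φ1] = [1, 1]
r1 m[X2→φ2] = [1, 1]
r2 m[φ0→X9] = [12, 7]
r2 m[φ0→X14] = [5, 14]
r2 m[φ1→X9] = [12, 10]
r2 m[φ1→X2] = [8, 14]
r2 m[φ2→X6] = [12, 24]
r2 m[φ2→X11] = [18, 18]
r2 m[φ2→X2] = [13, 23]
r2 m[φ3→X14] = [8, 4]
r2 m[φ4→X14] = [7, 9]
r2 m[φ5→X11] = [4, 2]
r2 m[φ6→X11] = [3, 6]
r2 m[X9→φ0] = [12, 10]
r2 m[X9→φ1] = [12, 7]
r2 m[X6→φ2] = [1, 1]
r2 m[X14→φ0] = [56, 36]
r2 m[X14→φ3] = [35, 126]
r2 m[X14→φ4] = [40, 56]
r2 m[X11→φ2] = [12, 12]
r2 m[X11→φ5] = [54, 108]
r2 m[X11→φ6] = [72, 36]
r2 m[X2→φ1] = [13, 23]
r2 m[X2→φ2] = [8, 14]
r3 m[φ0→X9] = [512, 272]
r3 m[φ0→X14] = [58, 156]
r3 m[φ1→X9] = [206, 220]
r3 m[φ1→X2] = [91, 123]
r3 m[φ2→X6] = [1800, 3312]
r3 m[φ2→X11] = [210, 216]
r3 m[φ2→X2] = [156, 276]
r3 m[φ3→X14] = [8, 4]
r3 m[φ4→X14] = [7, 9]
r3 m[φ5→X11] = [4, 2]
r3 m[φ6→X11] = [3, 6]
r3 m[X9→φ0] = [12, 10]
r3 m[X9→φ1] = [12, 7]
r3 m[X6→φ2] = [1, 1]
r3 m[X14→φ0] = [56, 36]
r3 m[X14→φ3] = [35, 126]
r3 m[X14→φ4] = [40, 56]
r3 m[X11→φ2] = [12, 12]
r3 m[X11→φ5] = [54, 108]
r3 m[X11→φ6] = [72, 36]
r3 m[X2→φ1] = [13, 23]
r3 m[X2→φ2] = [8, 14]
r4 m[φ0→X9] = [512, 272]
r4 m[φ0→X14] = [58, 156]
r4 m[φ1→X9] = [206, 220]
r4 m[φ1→X2] = [91, 123]
r4 m[φ2→X6] = [1800, 3312]
r4 m[φ2→X11] = [210, 216]
r4 m[φ2→X2] = [156, 276]
r4 m[φ3→X14] = [8, 4]
r4 m[φ4→X14] = [7, 9]
r4 m[φ5→X11] = [4, 2]
r4 m[φ6→X11] = [3, 6]
r4 m[X9→φ0] = [206, 220]
r4 m[X9→φ1] = [512, 272]
r4 m[X6→φ2] = [1, 1]
r4 m[X14→φ0] = [56, 36]
r4 m[X14→φ3] = [406, 1404]
r4 m[X14→φ4] = [464, 624]
r4 m[X11→φ2] = [12, 12]
r4 m[X11→φ5] = [630, 1296]
r4 m[X11→φ6] = [840, 432]
r4 m[X2→φ1] = [156, 276]
r4 m[X2→φ2] = [91, 123]
r5 m[φ0→X9] = [512, 272]
r5 m[φ0→X14] = [1044, 2968]
r5 m[φ1→X9] = [2472, 2640]
r5 m[φ1→X2] = [3856, 5008]
r5 m[φ2→X6] = [16560, 31584]
r5 m[φ2→X11] = [1990, 2022]
r5 m[φ2→X2] = [156, 276]
r5 m[φ3→X14] = [8, 4]
r5 m[φ4→X14] = [7, 9]
r5 m[φ5→X11] = [4, 2]
r5 m[φ6→X11] = [3, 6]
r5 m[X9→φ0] = [206, 220]
r5 m[X9→φ1] = [512, 272]
r5 m[X6→φ2] = [1, 1]
r5 m[X14→φ0] = [56, 36]
r5 m[X14→φ3] = [406, 1404]
r5 m[X14→φ4] = [464, 624]
r5 m[X11→φ2] = [12, 12]
r5 m[X11→φ5] = [630, 1296]
r5 m[X11→φ6] = [840, 432]
r5 m[X2→φ1] = [156, 276]
r5 m[X2→φ2] = [91, 123]
r6 m[φ0→X9] = [512, 272]
r6 m[φ0→X14] = [1044, 2968]
r6 m[φ1→X9] = [2472, 2640]
r6 m[φ1→X2] = [3856, 5008]
r6 m[φ2→X6] = [16560, 31584]
r6 m[φ2→X11] = [1990, 2022]
r6 m[φ2→X2] = [156, 276]
r6 m[φ3→X14] = [8, 4]
r6 m[φ4→X14] = [7, 9]
r6 m[φ5→X11] = [4, 2]
r6 m[φ6→X11] = [3, 6]
r6 m[X9→φ0] = [2472, 2640]
r6 m[X9→φ1] = [512, 272]
r6 m[X6→φ2] = [1, 1]
r6 m[X14→φ0] = [56, 36]
r6 m[X14→φ3] = [7308, 26712]
r6 m[X14→φ4] = [8352, 11872]
r6 m[X11→φ2] = [12, 12]
r6 m[X11→φ5] = [5970, 12132]
r6 m[X11→φ6] = [7960, 4044]
r6 m[X2→φ1] = [156, 276]
r6 m[X2→φ2] = [3856, 5008]
r7 m[φ0→X9] = [512, 272]
r7 m[φ0→X14] = [12528, 35616]
r7 m[φ1→X9] = [2472, 2640]
r7 m[φ1→X2] = [3856, 5008]
r7 m[φ2→X6] = [679680, 1304064]
r7 m[φ2→X11] = [82080, 83232]
r7 m[φ2→X2] = [156, 276]
r7 m[φ3→X14] = [8, 4]
r7 m[φ4→X14] = [7, 9]
r7 m[φ5→X11] = [4, 2]
r7 m[φ6→X11] = [3, 6]
r7 m[X9→φ0] = [2472, 2640]
r7 m[X9→φ1] = [512, 272]
r7 m[X6→φ2] = [1, 1]
r7 m[X14→φ0] = [56, 36]
r7 m[X14→φ3] = [7308, 26712]
r7 m[X14→φ4] = [8352, 11872]
r7 m[X11→φ2] = [12, 12]
r7 m[X11→φ5] = [5970, 12132]
r7 m[X11→φ6] = [7960, 4044]
r7 m[X2→φ1] = [156, 276]
r7 m[X2→φ2] = [3856, 5008]
r8 m[φ0→X9] = [512, 272]
r8 m[φ0→X14] = [12528, 35616]
r8 m[φ1→X9] = [2472, 2640]
r8 m[φ1→X2] = [3856, 5008]
r8 m[φ2→X6] = [679680, 1304064]
r8 m[φ2→X11] = [82080, 83232]
r8 m[φ2→X2] = [156, 276]
r8 m[φ3→X14] = [8, 4]
r8 m[φ4→X14] = [7, 9]
r8 m[φ5→X11] = [4, 2]
r8 m[φ6→X11] = [3, 6]
r8 m[X9→φ0] = [2472, 2640]
r8 m[X9→φ1] = [512, 272]
r8 m[X6→φ2] = [1, 1]
r8 m[X14→φ0] = [56, 36]
r8 m[X14→φ3] = [87696, 320544]
r8 m[X14→φ4] = [100224, 142464]
r8 m[X11→φ2] = [12, 12]
r8 m[X11→φ5] = [246240, 499392]
r8 m[X11→φ6] = [328320, 166464]
r8 m[X2→φ1] = [156, 276]
r8 m[X2→φ2] = [3856, 5008]
r9 m[φ0→X9] = [512, 272]
r9 m[φ0→X14] = [12528, 35616]
r9 m[φ1→X9] = [2472, 2640]
r9 m[φ1→X2] = [3856, 5008]
r9 m[φ2→X6] = [679680, 1304064]
r9 m[φ2→X11] = [82080, 83232]
r9 m[φ2→X2] = [156, 276]
r9 m[φ3→X14] = [8, 4]
r9 m[φ4→X14] = [7, 9]
r9 m[φ5→X11] = [4, 2]
r9 m[φ6→X11] = [3, 6]
r9 m[X9→φ0] = [2472, 2640]
r9 m[X9→φ1] = [512, 272]
r9 m[X6→φ2] = [1, 1]
r9 m[X14→φ0] = [56, 36]
r9 m[X14→φ3] = [87696, 320544]
r9 m[X14→φ4] = [100224, 142464]
r9 m[X11→φ2] = [12, 12]
r9 m[X11→φ5] = [246240, 499392]
r9 m[X11→φ6] = [328320, 166464]
r9 m[X2→φ1] = [156, 276]
r9 m[X2→φ2] = [3856, 5008]
fixed point reached at round 9
b[X14] = ⊗ incoming = [701568, 1282176]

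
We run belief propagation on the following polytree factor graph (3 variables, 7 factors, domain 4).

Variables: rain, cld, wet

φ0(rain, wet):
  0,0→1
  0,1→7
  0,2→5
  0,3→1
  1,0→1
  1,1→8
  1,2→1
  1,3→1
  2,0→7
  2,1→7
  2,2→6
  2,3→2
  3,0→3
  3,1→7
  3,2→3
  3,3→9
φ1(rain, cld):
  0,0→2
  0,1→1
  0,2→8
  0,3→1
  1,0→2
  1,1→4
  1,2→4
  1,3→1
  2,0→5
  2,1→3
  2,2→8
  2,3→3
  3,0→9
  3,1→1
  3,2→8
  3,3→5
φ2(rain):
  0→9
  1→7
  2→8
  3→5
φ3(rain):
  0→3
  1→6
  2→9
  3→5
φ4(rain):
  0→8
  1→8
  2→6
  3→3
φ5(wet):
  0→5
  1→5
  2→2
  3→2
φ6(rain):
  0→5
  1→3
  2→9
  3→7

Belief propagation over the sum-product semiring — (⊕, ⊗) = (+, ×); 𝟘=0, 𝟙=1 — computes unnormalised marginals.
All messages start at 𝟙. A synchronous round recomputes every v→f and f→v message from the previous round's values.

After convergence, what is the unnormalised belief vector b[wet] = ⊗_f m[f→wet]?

init: all messages = 𝟙 over 4 values
r1 m[φ0→rain] = [14, 11, 22, 22]
r1 m[φ0→wet] = [12, 29, 15, 13]
r1 m[φ1→rain] = [12, 11, 19, 23]
r1 m[φ1→cld] = [18, 9, 28, 10]
r1 m[φ2→rain] = [9, 7, 8, 5]
r1 m[φ3→rain] = [3, 6, 9, 5]
r1 m[φ4→rain] = [8, 8, 6, 3]
r1 m[φ5→wet] = [5, 5, 2, 2]
r1 m[φ6→rain] = [5, 3, 9, 7]
r1 m[rain→φ0] = [1, 1, 1, 1]
r1 m[rain→φ1] = [1, 1, 1, 1]
r1 m[rain→φ2] = [1, 1, 1, 1]
r1 m[rain→φ3] = [1, 1, 1, 1]
r1 m[rain→φ4] = [1, 1, 1, 1]
r1 m[rain→φ6] = [1, 1, 1, 1]
r1 m[cld→φ1] = [1, 1, 1, 1]
r1 m[wet→φ0] = [1, 1, 1, 1]
r1 m[wet→φ5] = [1, 1, 1, 1]
r2 m[φ0→rain] = [14, 11, 22, 22]
r2 m[φ0→wet] = [12, 29, 15, 13]
r2 m[φ1→rain] = [12, 11, 19, 23]
r2 m[φ1→cld] = [18, 9, 28, 10]
r2 m[φ2→rain] = [9, 7, 8, 5]
r2 m[φ3→rain] = [3, 6, 9, 5]
r2 m[φ4→rain] = [8, 8, 6, 3]
r2 m[φ5→wet] = [5, 5, 2, 2]
r2 m[φ6→rain] = [5, 3, 9, 7]
r2 m[rain→φ0] = [12960, 11088, 73872, 12075]
r2 m[rain→φ1] = [15120, 11088, 85536, 11550]
r2 m[rain→φ2] = [20160, 17424, 203148, 53130]
r2 m[rain→φ3] = [60480, 20328, 180576, 53130]
r2 m[rain→φ4] = [22680, 15246, 270864, 88550]
r2 m[rain→φ6] = [36288, 40656, 180576, 37950]
r2 m[cld→φ1] = [1, 1, 1, 1]
r2 m[wet→φ0] = [5, 5, 2, 2]
r2 m[wet→φ5] = [12, 29, 15, 13]
r3 m[φ0→rain] = [52, 49, 86, 74]
r3 m[φ0→wet] = [577377, 781053, 555345, 280467]
r3 m[φ1→rain] = [12, 11, 19, 23]
r3 m[φ1→cld] = [584046, 327630, 942000, 340566]
r3 m[φ2→rain] = [9, 7, 8, 5]
r3 m[φ3→rain] = [3, 6, 9, 5]
r3 m[φ4→rain] = [8, 8, 6, 3]
r3 m[φ5→wet] = [5, 5, 2, 2]
r3 m[φ6→rain] = [5, 3, 9, 7]
r3 m[rain→φ0] = [12960, 11088, 73872, 12075]
r3 m[rain→φ1] = [15120, 11088, 85536, 11550]
r3 m[rain→φ2] = [20160, 17424, 203148, 53130]
r3 m[rain→φ3] = [60480, 20328, 180576, 53130]
r3 m[rain→φ4] = [22680, 15246, 270864, 88550]
r3 m[rain→φ6] = [36288, 40656, 180576, 37950]
r3 m[cld→φ1] = [1, 1, 1, 1]
r3 m[wet→φ0] = [5, 5, 2, 2]
r3 m[wet→φ5] = [12, 29, 15, 13]
r4 m[φ0→rain] = [52, 49, 86, 74]
r4 m[φ0→wet] = [577377, 781053, 555345, 280467]
r4 m[φ1→rain] = [12, 11, 19, 23]
r4 m[φ1→cld] = [584046, 327630, 942000, 340566]
r4 m[φ2→rain] = [9, 7, 8, 5]
r4 m[φ3→rain] = [3, 6, 9, 5]
r4 m[φ4→rain] = [8, 8, 6, 3]
r4 m[φ5→wet] = [5, 5, 2, 2]
r4 m[φ6→rain] = [5, 3, 9, 7]
r4 m[rain→φ0] = [12960, 11088, 73872, 12075]
r4 m[rain→φ1] = [56160, 49392, 334368, 38850]
r4 m[rain→φ2] = [74880, 77616, 794124, 178710]
r4 m[rain→φ3] = [224640, 90552, 705888, 178710]
r4 m[rain→φ4] = [84240, 67914, 1058832, 297850]
r4 m[rain→φ6] = [134784, 181104, 705888, 127650]
r4 m[cld→φ1] = [1, 1, 1, 1]
r4 m[wet→φ0] = [5, 5, 2, 2]
r4 m[wet→φ5] = [577377, 781053, 555345, 280467]
r5 m[φ0→rain] = [52, 49, 86, 74]
r5 m[φ0→wet] = [577377, 781053, 555345, 280467]
r5 m[φ1→rain] = [12, 11, 19, 23]
r5 m[φ1→cld] = [2232594, 1295682, 3632592, 1302906]
r5 m[φ2→rain] = [9, 7, 8, 5]
r5 m[φ3→rain] = [3, 6, 9, 5]
r5 m[φ4→rain] = [8, 8, 6, 3]
r5 m[φ5→wet] = [5, 5, 2, 2]
r5 m[φ6→rain] = [5, 3, 9, 7]
r5 m[rain→φ0] = [12960, 11088, 73872, 12075]
r5 m[rain→φ1] = [56160, 49392, 334368, 38850]
r5 m[rain→φ2] = [74880, 77616, 794124, 178710]
r5 m[rain→φ3] = [224640, 90552, 705888, 178710]
r5 m[rain→φ4] = [84240, 67914, 1058832, 297850]
r5 m[rain→φ6] = [134784, 181104, 705888, 127650]
r5 m[cld→φ1] = [1, 1, 1, 1]
r5 m[wet→φ0] = [5, 5, 2, 2]
r5 m[wet→φ5] = [577377, 781053, 555345, 280467]
r6 m[φ0→rain] = [52, 49, 86, 74]
r6 m[φ0→wet] = [577377, 781053, 555345, 280467]
r6 m[φ1→rain] = [12, 11, 19, 23]
r6 m[φ1→cld] = [2232594, 1295682, 3632592, 1302906]
r6 m[φ2→rain] = [9, 7, 8, 5]
r6 m[φ3→rain] = [3, 6, 9, 5]
r6 m[φ4→rain] = [8, 8, 6, 3]
r6 m[φ5→wet] = [5, 5, 2, 2]
r6 m[φ6→rain] = [5, 3, 9, 7]
r6 m[rain→φ0] = [12960, 11088, 73872, 12075]
r6 m[rain→φ1] = [56160, 49392, 334368, 38850]
r6 m[rain→φ2] = [74880, 77616, 794124, 178710]
r6 m[rain→φ3] = [224640, 90552, 705888, 178710]
r6 m[rain→φ4] = [84240, 67914, 1058832, 297850]
r6 m[rain→φ6] = [134784, 181104, 705888, 127650]
r6 m[cld→φ1] = [1, 1, 1, 1]
r6 m[wet→φ0] = [5, 5, 2, 2]
r6 m[wet→φ5] = [577377, 781053, 555345, 280467]
fixed point reached at round 6
b[wet] = ⊗ incoming = [2886885, 3905265, 1110690, 560934]

b[wet] = [2886885, 3905265, 1110690, 560934]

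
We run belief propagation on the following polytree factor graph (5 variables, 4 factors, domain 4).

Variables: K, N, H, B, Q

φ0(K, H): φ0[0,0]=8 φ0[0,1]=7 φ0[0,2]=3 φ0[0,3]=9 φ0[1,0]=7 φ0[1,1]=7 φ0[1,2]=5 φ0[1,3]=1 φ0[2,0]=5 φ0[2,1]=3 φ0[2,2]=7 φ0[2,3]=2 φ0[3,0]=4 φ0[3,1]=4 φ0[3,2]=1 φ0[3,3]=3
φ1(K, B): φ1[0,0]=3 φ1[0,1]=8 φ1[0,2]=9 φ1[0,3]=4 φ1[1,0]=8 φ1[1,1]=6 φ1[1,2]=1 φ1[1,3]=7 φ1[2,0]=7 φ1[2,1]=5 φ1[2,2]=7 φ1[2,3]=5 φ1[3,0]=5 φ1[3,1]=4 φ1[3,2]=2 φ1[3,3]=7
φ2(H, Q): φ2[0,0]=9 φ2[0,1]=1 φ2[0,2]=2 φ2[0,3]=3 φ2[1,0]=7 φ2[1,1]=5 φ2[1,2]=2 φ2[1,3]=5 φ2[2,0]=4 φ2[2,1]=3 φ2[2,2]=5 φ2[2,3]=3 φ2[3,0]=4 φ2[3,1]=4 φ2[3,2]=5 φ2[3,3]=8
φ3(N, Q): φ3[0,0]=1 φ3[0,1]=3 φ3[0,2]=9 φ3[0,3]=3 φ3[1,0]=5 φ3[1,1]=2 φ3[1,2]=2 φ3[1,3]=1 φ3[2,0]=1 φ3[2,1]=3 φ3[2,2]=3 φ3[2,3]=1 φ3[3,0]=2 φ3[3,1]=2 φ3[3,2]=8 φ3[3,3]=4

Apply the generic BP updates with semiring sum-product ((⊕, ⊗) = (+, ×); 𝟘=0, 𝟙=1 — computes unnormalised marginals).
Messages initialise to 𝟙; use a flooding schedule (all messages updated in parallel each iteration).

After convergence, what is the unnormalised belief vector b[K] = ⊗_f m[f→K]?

b[K] = [135384, 84062, 80472, 43794]

init: all messages = 𝟙 over 4 values
r1 m[φ0→K] = [27, 20, 17, 12]
r1 m[φ0→H] = [24, 21, 16, 15]
r1 m[φ1→K] = [24, 22, 24, 18]
r1 m[φ1→B] = [23, 23, 19, 23]
r1 m[φ2→H] = [15, 19, 15, 21]
r1 m[φ2→Q] = [24, 13, 14, 19]
r1 m[φ3→N] = [16, 10, 8, 16]
r1 m[φ3→Q] = [9, 10, 22, 9]
r1 m[K→φ0] = [1, 1, 1, 1]
r1 m[K→φ1] = [1, 1, 1, 1]
r1 m[N→φ3] = [1, 1, 1, 1]
r1 m[H→φ0] = [1, 1, 1, 1]
r1 m[H→φ2] = [1, 1, 1, 1]
r1 m[B→φ1] = [1, 1, 1, 1]
r1 m[Q→φ2] = [1, 1, 1, 1]
r1 m[Q→φ3] = [1, 1, 1, 1]
r2 m[φ0→K] = [27, 20, 17, 12]
r2 m[φ0→H] = [24, 21, 16, 15]
r2 m[φ1→K] = [24, 22, 24, 18]
r2 m[φ1→B] = [23, 23, 19, 23]
r2 m[φ2→H] = [15, 19, 15, 21]
r2 m[φ2→Q] = [24, 13, 14, 19]
r2 m[φ3→N] = [16, 10, 8, 16]
r2 m[φ3→Q] = [9, 10, 22, 9]
r2 m[K→φ0] = [24, 22, 24, 18]
r2 m[K→φ1] = [27, 20, 17, 12]
r2 m[N→φ3] = [1, 1, 1, 1]
r2 m[H→φ0] = [15, 19, 15, 21]
r2 m[H→φ2] = [24, 21, 16, 15]
r2 m[B→φ1] = [1, 1, 1, 1]
r2 m[Q→φ2] = [9, 10, 22, 9]
r2 m[Q→φ3] = [24, 13, 14, 19]
r3 m[φ0→K] = [487, 334, 279, 214]
r3 m[φ0→H] = [538, 466, 368, 340]
r3 m[φ1→K] = [24, 22, 24, 18]
r3 m[φ1→B] = [420, 469, 406, 417]
r3 m[φ2→H] = [162, 202, 203, 258]
r3 m[φ2→Q] = [487, 237, 245, 345]
r3 m[φ3→N] = [246, 193, 124, 262]
r3 m[φ3→Q] = [9, 10, 22, 9]
r3 m[K→φ0] = [24, 22, 24, 18]
r3 m[K→φ1] = [27, 20, 17, 12]
r3 m[N→φ3] = [1, 1, 1, 1]
r3 m[H→φ0] = [15, 19, 15, 21]
r3 m[H→φ2] = [24, 21, 16, 15]
r3 m[B→φ1] = [1, 1, 1, 1]
r3 m[Q→φ2] = [9, 10, 22, 9]
r3 m[Q→φ3] = [24, 13, 14, 19]
r4 m[φ0→K] = [487, 334, 279, 214]
r4 m[φ0→H] = [538, 466, 368, 340]
r4 m[φ1→K] = [24, 22, 24, 18]
r4 m[φ1→B] = [420, 469, 406, 417]
r4 m[φ2→H] = [162, 202, 203, 258]
r4 m[φ2→Q] = [487, 237, 245, 345]
r4 m[φ3→N] = [246, 193, 124, 262]
r4 m[φ3→Q] = [9, 10, 22, 9]
r4 m[K→φ0] = [24, 22, 24, 18]
r4 m[K→φ1] = [487, 334, 279, 214]
r4 m[N→φ3] = [1, 1, 1, 1]
r4 m[H→φ0] = [162, 202, 203, 258]
r4 m[H→φ2] = [538, 466, 368, 340]
r4 m[B→φ1] = [1, 1, 1, 1]
r4 m[Q→φ2] = [9, 10, 22, 9]
r4 m[Q→φ3] = [487, 237, 245, 345]
r5 m[φ0→K] = [5641, 3821, 3353, 2433]
r5 m[φ0→H] = [538, 466, 368, 340]
r5 m[φ1→K] = [24, 22, 24, 18]
r5 m[φ1→B] = [7156, 8151, 7098, 7179]
r5 m[φ2→H] = [162, 202, 203, 258]
r5 m[φ2→Q] = [10936, 5332, 5548, 7768]
r5 m[φ3→N] = [4438, 3744, 2278, 4788]
r5 m[φ3→Q] = [9, 10, 22, 9]
r5 m[K→φ0] = [24, 22, 24, 18]
r5 m[K→φ1] = [487, 334, 279, 214]
r5 m[N→φ3] = [1, 1, 1, 1]
r5 m[H→φ0] = [162, 202, 203, 258]
r5 m[H→φ2] = [538, 466, 368, 340]
r5 m[B→φ1] = [1, 1, 1, 1]
r5 m[Q→φ2] = [9, 10, 22, 9]
r5 m[Q→φ3] = [487, 237, 245, 345]
r6 m[φ0→K] = [5641, 3821, 3353, 2433]
r6 m[φ0→H] = [538, 466, 368, 340]
r6 m[φ1→K] = [24, 22, 24, 18]
r6 m[φ1→B] = [7156, 8151, 7098, 7179]
r6 m[φ2→H] = [162, 202, 203, 258]
r6 m[φ2→Q] = [10936, 5332, 5548, 7768]
r6 m[φ3→N] = [4438, 3744, 2278, 4788]
r6 m[φ3→Q] = [9, 10, 22, 9]
r6 m[K→φ0] = [24, 22, 24, 18]
r6 m[K→φ1] = [5641, 3821, 3353, 2433]
r6 m[N→φ3] = [1, 1, 1, 1]
r6 m[H→φ0] = [162, 202, 203, 258]
r6 m[H→φ2] = [538, 466, 368, 340]
r6 m[B→φ1] = [1, 1, 1, 1]
r6 m[Q→φ2] = [9, 10, 22, 9]
r6 m[Q→φ3] = [10936, 5332, 5548, 7768]
r7 m[φ0→K] = [5641, 3821, 3353, 2433]
r7 m[φ0→H] = [538, 466, 368, 340]
r7 m[φ1→K] = [24, 22, 24, 18]
r7 m[φ1→B] = [83127, 94551, 82927, 83107]
r7 m[φ2→H] = [162, 202, 203, 258]
r7 m[φ2→Q] = [10936, 5332, 5548, 7768]
r7 m[φ3→N] = [100168, 84208, 51344, 107992]
r7 m[φ3→Q] = [9, 10, 22, 9]
r7 m[K→φ0] = [24, 22, 24, 18]
r7 m[K→φ1] = [5641, 3821, 3353, 2433]
r7 m[N→φ3] = [1, 1, 1, 1]
r7 m[H→φ0] = [162, 202, 203, 258]
r7 m[H→φ2] = [538, 466, 368, 340]
r7 m[B→φ1] = [1, 1, 1, 1]
r7 m[Q→φ2] = [9, 10, 22, 9]
r7 m[Q→φ3] = [10936, 5332, 5548, 7768]
r8 m[φ0→K] = [5641, 3821, 3353, 2433]
r8 m[φ0→H] = [538, 466, 368, 340]
r8 m[φ1→K] = [24, 22, 24, 18]
r8 m[φ1→B] = [83127, 94551, 82927, 83107]
r8 m[φ2→H] = [162, 202, 203, 258]
r8 m[φ2→Q] = [10936, 5332, 5548, 7768]
r8 m[φ3→N] = [100168, 84208, 51344, 107992]
r8 m[φ3→Q] = [9, 10, 22, 9]
r8 m[K→φ0] = [24, 22, 24, 18]
r8 m[K→φ1] = [5641, 3821, 3353, 2433]
r8 m[N→φ3] = [1, 1, 1, 1]
r8 m[H→φ0] = [162, 202, 203, 258]
r8 m[H→φ2] = [538, 466, 368, 340]
r8 m[B→φ1] = [1, 1, 1, 1]
r8 m[Q→φ2] = [9, 10, 22, 9]
r8 m[Q→φ3] = [10936, 5332, 5548, 7768]
fixed point reached at round 8
b[K] = ⊗ incoming = [135384, 84062, 80472, 43794]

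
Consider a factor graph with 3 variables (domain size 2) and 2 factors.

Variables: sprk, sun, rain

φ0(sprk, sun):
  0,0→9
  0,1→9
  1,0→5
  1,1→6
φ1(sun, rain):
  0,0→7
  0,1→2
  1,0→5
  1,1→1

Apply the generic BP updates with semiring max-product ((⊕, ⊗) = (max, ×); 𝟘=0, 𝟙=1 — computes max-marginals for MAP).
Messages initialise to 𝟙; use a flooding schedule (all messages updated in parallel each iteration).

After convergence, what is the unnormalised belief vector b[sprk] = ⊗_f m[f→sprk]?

init: all messages = 𝟙 over 2 values
r1 m[φ0→sprk] = [9, 6]
r1 m[φ0→sun] = [9, 9]
r1 m[φ1→sun] = [7, 5]
r1 m[φ1→rain] = [7, 2]
r1 m[sprk→φ0] = [1, 1]
r1 m[sun→φ0] = [1, 1]
r1 m[sun→φ1] = [1, 1]
r1 m[rain→φ1] = [1, 1]
r2 m[φ0→sprk] = [9, 6]
r2 m[φ0→sun] = [9, 9]
r2 m[φ1→sun] = [7, 5]
r2 m[φ1→rain] = [7, 2]
r2 m[sprk→φ0] = [1, 1]
r2 m[sun→φ0] = [7, 5]
r2 m[sun→φ1] = [9, 9]
r2 m[rain→φ1] = [1, 1]
r3 m[φ0→sprk] = [63, 35]
r3 m[φ0→sun] = [9, 9]
r3 m[φ1→sun] = [7, 5]
r3 m[φ1→rain] = [63, 18]
r3 m[sprk→φ0] = [1, 1]
r3 m[sun→φ0] = [7, 5]
r3 m[sun→φ1] = [9, 9]
r3 m[rain→φ1] = [1, 1]
r4 m[φ0→sprk] = [63, 35]
r4 m[φ0→sun] = [9, 9]
r4 m[φ1→sun] = [7, 5]
r4 m[φ1→rain] = [63, 18]
r4 m[sprk→φ0] = [1, 1]
r4 m[sun→φ0] = [7, 5]
r4 m[sun→φ1] = [9, 9]
r4 m[rain→φ1] = [1, 1]
fixed point reached at round 4
b[sprk] = ⊗ incoming = [63, 35]

b[sprk] = [63, 35]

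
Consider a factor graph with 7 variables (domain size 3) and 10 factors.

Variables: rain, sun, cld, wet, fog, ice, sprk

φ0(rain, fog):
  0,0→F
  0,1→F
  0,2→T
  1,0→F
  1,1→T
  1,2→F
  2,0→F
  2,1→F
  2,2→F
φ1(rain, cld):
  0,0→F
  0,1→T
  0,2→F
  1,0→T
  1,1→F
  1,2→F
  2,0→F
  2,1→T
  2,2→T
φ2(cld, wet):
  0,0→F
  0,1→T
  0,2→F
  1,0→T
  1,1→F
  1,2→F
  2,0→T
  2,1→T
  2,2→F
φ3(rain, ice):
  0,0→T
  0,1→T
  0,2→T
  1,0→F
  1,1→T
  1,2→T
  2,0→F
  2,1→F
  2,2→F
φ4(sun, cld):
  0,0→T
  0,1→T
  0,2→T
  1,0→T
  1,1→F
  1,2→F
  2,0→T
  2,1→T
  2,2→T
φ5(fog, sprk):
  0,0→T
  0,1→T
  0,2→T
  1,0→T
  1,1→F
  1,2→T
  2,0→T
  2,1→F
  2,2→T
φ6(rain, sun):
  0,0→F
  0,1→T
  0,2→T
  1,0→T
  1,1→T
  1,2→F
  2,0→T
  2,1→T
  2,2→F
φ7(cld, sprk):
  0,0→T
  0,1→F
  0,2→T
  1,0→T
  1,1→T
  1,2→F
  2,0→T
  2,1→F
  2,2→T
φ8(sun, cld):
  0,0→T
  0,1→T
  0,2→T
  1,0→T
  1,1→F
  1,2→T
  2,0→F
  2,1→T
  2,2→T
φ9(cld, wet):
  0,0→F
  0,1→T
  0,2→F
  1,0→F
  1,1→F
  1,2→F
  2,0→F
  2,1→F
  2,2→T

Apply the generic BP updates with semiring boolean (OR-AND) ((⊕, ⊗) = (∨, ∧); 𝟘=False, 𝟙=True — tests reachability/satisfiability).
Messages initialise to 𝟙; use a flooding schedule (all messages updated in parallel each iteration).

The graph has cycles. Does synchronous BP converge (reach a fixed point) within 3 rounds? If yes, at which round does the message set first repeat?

init: all messages = 𝟙 over 3 values
r1 m[φ0→rain] = [T, T, F]
r1 m[φ0→fog] = [F, T, T]
r1 m[φ1→rain] = [T, T, T]
r1 m[φ1→cld] = [T, T, T]
r1 m[φ2→cld] = [T, T, T]
r1 m[φ2→wet] = [T, T, F]
r1 m[φ3→rain] = [T, T, F]
r1 m[φ3→ice] = [T, T, T]
r1 m[φ4→sun] = [T, T, T]
r1 m[φ4→cld] = [T, T, T]
r1 m[φ5→fog] = [T, T, T]
r1 m[φ5→sprk] = [T, T, T]
r1 m[φ6→rain] = [T, T, T]
r1 m[φ6→sun] = [T, T, T]
r1 m[φ7→cld] = [T, T, T]
r1 m[φ7→sprk] = [T, T, T]
r1 m[φ8→sun] = [T, T, T]
r1 m[φ8→cld] = [T, T, T]
r1 m[φ9→cld] = [T, F, T]
r1 m[φ9→wet] = [F, T, T]
r1 m[rain→φ0] = [T, T, T]
r1 m[rain→φ1] = [T, T, T]
r1 m[rain→φ3] = [T, T, T]
r1 m[rain→φ6] = [T, T, T]
r1 m[sun→φ4] = [T, T, T]
r1 m[sun→φ6] = [T, T, T]
r1 m[sun→φ8] = [T, T, T]
r1 m[cld→φ1] = [T, T, T]
r1 m[cld→φ2] = [T, T, T]
r1 m[cld→φ4] = [T, T, T]
r1 m[cld→φ7] = [T, T, T]
r1 m[cld→φ8] = [T, T, T]
r1 m[cld→φ9] = [T, T, T]
r1 m[wet→φ2] = [T, T, T]
r1 m[wet→φ9] = [T, T, T]
r1 m[fog→φ0] = [T, T, T]
r1 m[fog→φ5] = [T, T, T]
r1 m[ice→φ3] = [T, T, T]
r1 m[sprk→φ5] = [T, T, T]
r1 m[sprk→φ7] = [T, T, T]
r2 m[φ0→rain] = [T, T, F]
r2 m[φ0→fog] = [F, T, T]
r2 m[φ1→rain] = [T, T, T]
r2 m[φ1→cld] = [T, T, T]
r2 m[φ2→cld] = [T, T, T]
r2 m[φ2→wet] = [T, T, F]
r2 m[φ3→rain] = [T, T, F]
r2 m[φ3→ice] = [T, T, T]
r2 m[φ4→sun] = [T, T, T]
r2 m[φ4→cld] = [T, T, T]
r2 m[φ5→fog] = [T, T, T]
r2 m[φ5→sprk] = [T, T, T]
r2 m[φ6→rain] = [T, T, T]
r2 m[φ6→sun] = [T, T, T]
r2 m[φ7→cld] = [T, T, T]
r2 m[φ7→sprk] = [T, T, T]
r2 m[φ8→sun] = [T, T, T]
r2 m[φ8→cld] = [T, T, T]
r2 m[φ9→cld] = [T, F, T]
r2 m[φ9→wet] = [F, T, T]
r2 m[rain→φ0] = [T, T, F]
r2 m[rain→φ1] = [T, T, F]
r2 m[rain→φ3] = [T, T, F]
r2 m[rain→φ6] = [T, T, F]
r2 m[sun→φ4] = [T, T, T]
r2 m[sun→φ6] = [T, T, T]
r2 m[sun→φ8] = [T, T, T]
r2 m[cld→φ1] = [T, F, T]
r2 m[cld→φ2] = [T, F, T]
r2 m[cld→φ4] = [T, F, T]
r2 m[cld→φ7] = [T, F, T]
r2 m[cld→φ8] = [T, F, T]
r2 m[cld→φ9] = [T, T, T]
r2 m[wet→φ2] = [F, T, T]
r2 m[wet→φ9] = [T, T, F]
r2 m[fog→φ0] = [T, T, T]
r2 m[fog→φ5] = [F, T, T]
r2 m[ice→φ3] = [T, T, T]
r2 m[sprk→φ5] = [T, T, T]
r2 m[sprk→φ7] = [T, T, T]
r3 m[φ0→rain] = [T, T, F]
r3 m[φ0→fog] = [F, T, T]
r3 m[φ1→rain] = [F, T, T]
r3 m[φ1→cld] = [T, T, F]
r3 m[φ2→cld] = [T, F, T]
r3 m[φ2→wet] = [T, T, F]
r3 m[φ3→rain] = [T, T, F]
r3 m[φ3→ice] = [T, T, T]
r3 m[φ4→sun] = [T, T, T]
r3 m[φ4→cld] = [T, T, T]
r3 m[φ5→fog] = [T, T, T]
r3 m[φ5→sprk] = [T, F, T]
r3 m[φ6→rain] = [T, T, T]
r3 m[φ6→sun] = [T, T, T]
r3 m[φ7→cld] = [T, T, T]
r3 m[φ7→sprk] = [T, F, T]
r3 m[φ8→sun] = [T, T, T]
r3 m[φ8→cld] = [T, T, T]
r3 m[φ9→cld] = [T, F, F]
r3 m[φ9→wet] = [F, T, T]
r3 m[rain→φ0] = [T, T, F]
r3 m[rain→φ1] = [T, T, F]
r3 m[rain→φ3] = [T, T, F]
r3 m[rain→φ6] = [T, T, F]
r3 m[sun→φ4] = [T, T, T]
r3 m[sun→φ6] = [T, T, T]
r3 m[sun→φ8] = [T, T, T]
r3 m[cld→φ1] = [T, F, T]
r3 m[cld→φ2] = [T, F, T]
r3 m[cld→φ4] = [T, F, T]
r3 m[cld→φ7] = [T, F, T]
r3 m[cld→φ8] = [T, F, T]
r3 m[cld→φ9] = [T, T, T]
r3 m[wet→φ2] = [F, T, T]
r3 m[wet→φ9] = [T, T, F]
r3 m[fog→φ0] = [T, T, T]
r3 m[fog→φ5] = [F, T, T]
r3 m[ice→φ3] = [T, T, T]
r3 m[sprk→φ5] = [T, T, T]
r3 m[sprk→φ7] = [T, T, T]
no fixed point within 3 rounds

NOT CONVERGED within 3 rounds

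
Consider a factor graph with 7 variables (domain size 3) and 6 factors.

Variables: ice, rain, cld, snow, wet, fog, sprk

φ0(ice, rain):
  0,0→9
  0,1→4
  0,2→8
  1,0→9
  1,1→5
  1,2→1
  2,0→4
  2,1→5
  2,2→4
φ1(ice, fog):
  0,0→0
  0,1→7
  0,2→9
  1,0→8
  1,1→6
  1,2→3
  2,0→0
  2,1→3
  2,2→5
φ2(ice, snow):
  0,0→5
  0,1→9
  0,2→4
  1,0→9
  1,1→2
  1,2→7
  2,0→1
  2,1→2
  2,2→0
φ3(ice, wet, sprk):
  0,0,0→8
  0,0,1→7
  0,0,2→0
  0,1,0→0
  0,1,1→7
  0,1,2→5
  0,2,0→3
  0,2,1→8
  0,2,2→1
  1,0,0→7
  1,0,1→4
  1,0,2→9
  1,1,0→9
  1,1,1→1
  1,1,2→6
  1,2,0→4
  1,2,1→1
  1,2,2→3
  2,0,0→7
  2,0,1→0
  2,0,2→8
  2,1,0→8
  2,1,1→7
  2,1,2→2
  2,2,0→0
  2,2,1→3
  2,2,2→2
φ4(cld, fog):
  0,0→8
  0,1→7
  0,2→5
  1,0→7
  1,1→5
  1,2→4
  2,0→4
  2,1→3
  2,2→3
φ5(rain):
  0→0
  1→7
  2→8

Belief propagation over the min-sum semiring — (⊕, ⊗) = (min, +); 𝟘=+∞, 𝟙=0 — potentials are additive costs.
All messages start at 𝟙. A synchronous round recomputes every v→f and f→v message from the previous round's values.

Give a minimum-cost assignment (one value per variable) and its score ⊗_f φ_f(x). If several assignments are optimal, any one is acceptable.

init: all messages = 𝟙 over 3 values
r1 m[φ0→ice] = [4, 1, 4]
r1 m[φ0→rain] = [4, 4, 1]
r1 m[φ1→ice] = [0, 3, 0]
r1 m[φ1→fog] = [0, 3, 3]
r1 m[φ2→ice] = [4, 2, 0]
r1 m[φ2→snow] = [1, 2, 0]
r1 m[φ3→ice] = [0, 1, 0]
r1 m[φ3→wet] = [0, 0, 0]
r1 m[φ3→sprk] = [0, 0, 0]
r1 m[φ4→cld] = [5, 4, 3]
r1 m[φ4→fog] = [4, 3, 3]
r1 m[φ5→rain] = [0, 7, 8]
r1 m[ice→φ0] = [0, 0, 0]
r1 m[ice→φ1] = [0, 0, 0]
r1 m[ice→φ2] = [0, 0, 0]
r1 m[ice→φ3] = [0, 0, 0]
r1 m[rain→φ0] = [0, 0, 0]
r1 m[rain→φ5] = [0, 0, 0]
r1 m[cld→φ4] = [0, 0, 0]
r1 m[snow→φ2] = [0, 0, 0]
r1 m[wet→φ3] = [0, 0, 0]
r1 m[fog→φ1] = [0, 0, 0]
r1 m[fog→φ4] = [0, 0, 0]
r1 m[sprk→φ3] = [0, 0, 0]
r2 m[φ0→ice] = [4, 1, 4]
r2 m[φ0→rain] = [4, 4, 1]
r2 m[φ1→ice] = [0, 3, 0]
r2 m[φ1→fog] = [0, 3, 3]
r2 m[φ2→ice] = [4, 2, 0]
r2 m[φ2→snow] = [1, 2, 0]
r2 m[φ3→ice] = [0, 1, 0]
r2 m[φ3→wet] = [0, 0, 0]
r2 m[φ3→sprk] = [0, 0, 0]
r2 m[φ4→cld] = [5, 4, 3]
r2 m[φ4→fog] = [4, 3, 3]
r2 m[φ5→rain] = [0, 7, 8]
r2 m[ice→φ0] = [4, 6, 0]
r2 m[ice→φ1] = [8, 4, 4]
r2 m[ice→φ2] = [4, 5, 4]
r2 m[ice→φ3] = [8, 6, 4]
r2 m[rain→φ0] = [0, 7, 8]
r2 m[rain→φ5] = [4, 4, 1]
r2 m[cld→φ4] = [0, 0, 0]
r2 m[snow→φ2] = [0, 0, 0]
r2 m[wet→φ3] = [0, 0, 0]
r2 m[fog→φ1] = [4, 3, 3]
r2 m[fog→φ4] = [0, 3, 3]
r2 m[sprk→φ3] = [0, 0, 0]
r3 m[φ0→ice] = [9, 9, 4]
r3 m[φ0→rain] = [4, 5, 4]
r3 m[φ1→ice] = [4, 6, 4]
r3 m[φ1→fog] = [4, 7, 7]
r3 m[φ2→ice] = [4, 2, 0]
r3 m[φ2→snow] = [5, 6, 4]
r3 m[φ3→ice] = [0, 1, 0]
r3 m[φ3→wet] = [4, 6, 4]
r3 m[φ3→sprk] = [4, 4, 6]
r3 m[φ4→cld] = [8, 7, 4]
r3 m[φ4→fog] = [4, 3, 3]
r3 m[φ5→rain] = [0, 7, 8]
r3 m[ice→φ0] = [4, 6, 0]
r3 m[ice→φ1] = [8, 4, 4]
r3 m[ice→φ2] = [4, 5, 4]
r3 m[ice→φ3] = [8, 6, 4]
r3 m[rain→φ0] = [0, 7, 8]
r3 m[rain→φ5] = [4, 4, 1]
r3 m[cld→φ4] = [0, 0, 0]
r3 m[snow→φ2] = [0, 0, 0]
r3 m[wet→φ3] = [0, 0, 0]
r3 m[fog→φ1] = [4, 3, 3]
r3 m[fog→φ4] = [0, 3, 3]
r3 m[sprk→φ3] = [0, 0, 0]
r4 m[φ0→ice] = [9, 9, 4]
r4 m[φ0→rain] = [4, 5, 4]
r4 m[φ1→ice] = [4, 6, 4]
r4 m[φ1→fog] = [4, 7, 7]
r4 m[φ2→ice] = [4, 2, 0]
r4 m[φ2→snow] = [5, 6, 4]
r4 m[φ3→ice] = [0, 1, 0]
r4 m[φ3→wet] = [4, 6, 4]
r4 m[φ3→sprk] = [4, 4, 6]
r4 m[φ4→cld] = [8, 7, 4]
r4 m[φ4→fog] = [4, 3, 3]
r4 m[φ5→rain] = [0, 7, 8]
r4 m[ice→φ0] = [8, 9, 4]
r4 m[ice→φ1] = [13, 12, 4]
r4 m[ice→φ2] = [13, 16, 8]
r4 m[ice→φ3] = [17, 17, 8]
r4 m[rain→φ0] = [0, 7, 8]
r4 m[rain→φ5] = [4, 5, 4]
r4 m[cld→φ4] = [0, 0, 0]
r4 m[snow→φ2] = [0, 0, 0]
r4 m[wet→φ3] = [0, 0, 0]
r4 m[fog→φ1] = [4, 3, 3]
r4 m[fog→φ4] = [4, 7, 7]
r4 m[sprk→φ3] = [0, 0, 0]
r5 m[φ0→ice] = [9, 9, 4]
r5 m[φ0→rain] = [8, 9, 8]
r5 m[φ1→ice] = [4, 6, 4]
r5 m[φ1→fog] = [4, 7, 9]
r5 m[φ2→ice] = [4, 2, 0]
r5 m[φ2→snow] = [9, 10, 8]
r5 m[φ3→ice] = [0, 1, 0]
r5 m[φ3→wet] = [8, 10, 8]
r5 m[φ3→sprk] = [8, 8, 10]
r5 m[φ4→cld] = [12, 11, 8]
r5 m[φ4→fog] = [4, 3, 3]
r5 m[φ5→rain] = [0, 7, 8]
r5 m[ice→φ0] = [8, 9, 4]
r5 m[ice→φ1] = [13, 12, 4]
r5 m[ice→φ2] = [13, 16, 8]
r5 m[ice→φ3] = [17, 17, 8]
r5 m[rain→φ0] = [0, 7, 8]
r5 m[rain→φ5] = [4, 5, 4]
r5 m[cld→φ4] = [0, 0, 0]
r5 m[snow→φ2] = [0, 0, 0]
r5 m[wet→φ3] = [0, 0, 0]
r5 m[fog→φ1] = [4, 3, 3]
r5 m[fog→φ4] = [4, 7, 7]
r5 m[sprk→φ3] = [0, 0, 0]
r6 m[φ0→ice] = [9, 9, 4]
r6 m[φ0→rain] = [8, 9, 8]
r6 m[φ1→ice] = [4, 6, 4]
r6 m[φ1→fog] = [4, 7, 9]
r6 m[φ2→ice] = [4, 2, 0]
r6 m[φ2→snow] = [9, 10, 8]
r6 m[φ3→ice] = [0, 1, 0]
r6 m[φ3→wet] = [8, 10, 8]
r6 m[φ3→sprk] = [8, 8, 10]
r6 m[φ4→cld] = [12, 11, 8]
r6 m[φ4→fog] = [4, 3, 3]
r6 m[φ5→rain] = [0, 7, 8]
r6 m[ice→φ0] = [8, 9, 4]
r6 m[ice→φ1] = [13, 12, 4]
r6 m[ice→φ2] = [13, 16, 8]
r6 m[ice→φ3] = [17, 17, 8]
r6 m[rain→φ0] = [0, 7, 8]
r6 m[rain→φ5] = [8, 9, 8]
r6 m[cld→φ4] = [0, 0, 0]
r6 m[snow→φ2] = [0, 0, 0]
r6 m[wet→φ3] = [0, 0, 0]
r6 m[fog→φ1] = [4, 3, 3]
r6 m[fog→φ4] = [4, 7, 9]
r6 m[sprk→φ3] = [0, 0, 0]
r7 m[φ0→ice] = [9, 9, 4]
r7 m[φ0→rain] = [8, 9, 8]
r7 m[φ1→ice] = [4, 6, 4]
r7 m[φ1→fog] = [4, 7, 9]
r7 m[φ2→ice] = [4, 2, 0]
r7 m[φ2→snow] = [9, 10, 8]
r7 m[φ3→ice] = [0, 1, 0]
r7 m[φ3→wet] = [8, 10, 8]
r7 m[φ3→sprk] = [8, 8, 10]
r7 m[φ4→cld] = [12, 11, 8]
r7 m[φ4→fog] = [4, 3, 3]
r7 m[φ5→rain] = [0, 7, 8]
r7 m[ice→φ0] = [8, 9, 4]
r7 m[ice→φ1] = [13, 12, 4]
r7 m[ice→φ2] = [13, 16, 8]
r7 m[ice→φ3] = [17, 17, 8]
r7 m[rain→φ0] = [0, 7, 8]
r7 m[rain→φ5] = [8, 9, 8]
r7 m[cld→φ4] = [0, 0, 0]
r7 m[snow→φ2] = [0, 0, 0]
r7 m[wet→φ3] = [0, 0, 0]
r7 m[fog→φ1] = [4, 3, 3]
r7 m[fog→φ4] = [4, 7, 9]
r7 m[sprk→φ3] = [0, 0, 0]
fixed point reached at round 7
traceback from ice: (ice=2, rain=0, cld=2, snow=2, wet=0, fog=0, sprk=1), score=8

assignment: (ice=2, rain=0, cld=2, snow=2, wet=0, fog=0, sprk=1); score = 8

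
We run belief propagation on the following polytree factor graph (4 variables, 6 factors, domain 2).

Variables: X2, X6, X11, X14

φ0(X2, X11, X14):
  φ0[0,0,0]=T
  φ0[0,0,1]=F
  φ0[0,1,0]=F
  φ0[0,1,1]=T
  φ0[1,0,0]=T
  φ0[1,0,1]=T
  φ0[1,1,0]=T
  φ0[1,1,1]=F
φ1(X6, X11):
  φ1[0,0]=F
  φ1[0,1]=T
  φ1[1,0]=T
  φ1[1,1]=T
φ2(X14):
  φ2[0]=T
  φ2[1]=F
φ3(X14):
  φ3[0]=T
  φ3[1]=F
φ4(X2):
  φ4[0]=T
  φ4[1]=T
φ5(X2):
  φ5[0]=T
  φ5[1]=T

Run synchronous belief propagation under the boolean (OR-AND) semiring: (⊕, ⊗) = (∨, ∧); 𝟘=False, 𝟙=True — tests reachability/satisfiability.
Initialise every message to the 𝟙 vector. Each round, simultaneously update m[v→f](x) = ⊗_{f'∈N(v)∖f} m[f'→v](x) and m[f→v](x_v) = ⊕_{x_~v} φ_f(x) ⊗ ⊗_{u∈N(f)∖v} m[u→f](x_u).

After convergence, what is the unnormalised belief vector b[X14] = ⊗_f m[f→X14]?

b[X14] = [T, F]

init: all messages = 𝟙 over 2 values
r1 m[φ0→X2] = [T, T]
r1 m[φ0→X11] = [T, T]
r1 m[φ0→X14] = [T, T]
r1 m[φ1→X6] = [T, T]
r1 m[φ1→X11] = [T, T]
r1 m[φ2→X14] = [T, F]
r1 m[φ3→X14] = [T, F]
r1 m[φ4→X2] = [T, T]
r1 m[φ5→X2] = [T, T]
r1 m[X2→φ0] = [T, T]
r1 m[X2→φ4] = [T, T]
r1 m[X2→φ5] = [T, T]
r1 m[X6→φ1] = [T, T]
r1 m[X11→φ0] = [T, T]
r1 m[X11→φ1] = [T, T]
r1 m[X14→φ0] = [T, T]
r1 m[X14→φ2] = [T, T]
r1 m[X14→φ3] = [T, T]
r2 m[φ0→X2] = [T, T]
r2 m[φ0→X11] = [T, T]
r2 m[φ0→X14] = [T, T]
r2 m[φ1→X6] = [T, T]
r2 m[φ1→X11] = [T, T]
r2 m[φ2→X14] = [T, F]
r2 m[φ3→X14] = [T, F]
r2 m[φ4→X2] = [T, T]
r2 m[φ5→X2] = [T, T]
r2 m[X2→φ0] = [T, T]
r2 m[X2→φ4] = [T, T]
r2 m[X2→φ5] = [T, T]
r2 m[X6→φ1] = [T, T]
r2 m[X11→φ0] = [T, T]
r2 m[X11→φ1] = [T, T]
r2 m[X14→φ0] = [T, F]
r2 m[X14→φ2] = [T, F]
r2 m[X14→φ3] = [T, F]
r3 m[φ0→X2] = [T, T]
r3 m[φ0→X11] = [T, T]
r3 m[φ0→X14] = [T, T]
r3 m[φ1→X6] = [T, T]
r3 m[φ1→X11] = [T, T]
r3 m[φ2→X14] = [T, F]
r3 m[φ3→X14] = [T, F]
r3 m[φ4→X2] = [T, T]
r3 m[φ5→X2] = [T, T]
r3 m[X2→φ0] = [T, T]
r3 m[X2→φ4] = [T, T]
r3 m[X2→φ5] = [T, T]
r3 m[X6→φ1] = [T, T]
r3 m[X11→φ0] = [T, T]
r3 m[X11→φ1] = [T, T]
r3 m[X14→φ0] = [T, F]
r3 m[X14→φ2] = [T, F]
r3 m[X14→φ3] = [T, F]
fixed point reached at round 3
b[X14] = ⊗ incoming = [T, F]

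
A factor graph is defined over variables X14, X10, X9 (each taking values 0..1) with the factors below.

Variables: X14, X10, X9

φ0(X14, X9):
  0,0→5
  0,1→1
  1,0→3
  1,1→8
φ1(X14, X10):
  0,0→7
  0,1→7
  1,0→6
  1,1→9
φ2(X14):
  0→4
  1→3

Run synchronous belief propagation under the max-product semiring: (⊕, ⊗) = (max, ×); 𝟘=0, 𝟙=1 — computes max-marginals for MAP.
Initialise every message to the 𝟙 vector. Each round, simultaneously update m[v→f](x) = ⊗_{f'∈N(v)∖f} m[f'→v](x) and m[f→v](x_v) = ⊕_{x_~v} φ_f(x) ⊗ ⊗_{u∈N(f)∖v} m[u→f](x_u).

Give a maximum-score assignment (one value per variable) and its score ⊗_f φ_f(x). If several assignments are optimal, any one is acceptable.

init: all messages = 𝟙 over 2 values
r1 m[φ0→X14] = [5, 8]
r1 m[φ0→X9] = [5, 8]
r1 m[φ1→X14] = [7, 9]
r1 m[φ1→X10] = [7, 9]
r1 m[φ2→X14] = [4, 3]
r1 m[X14→φ0] = [1, 1]
r1 m[X14→φ1] = [1, 1]
r1 m[X14→φ2] = [1, 1]
r1 m[X10→φ1] = [1, 1]
r1 m[X9→φ0] = [1, 1]
r2 m[φ0→X14] = [5, 8]
r2 m[φ0→X9] = [5, 8]
r2 m[φ1→X14] = [7, 9]
r2 m[φ1→X10] = [7, 9]
r2 m[φ2→X14] = [4, 3]
r2 m[X14→φ0] = [28, 27]
r2 m[X14→φ1] = [20, 24]
r2 m[X14→φ2] = [35, 72]
r2 m[X10→φ1] = [1, 1]
r2 m[X9→φ0] = [1, 1]
r3 m[φ0→X14] = [5, 8]
r3 m[φ0→X9] = [140, 216]
r3 m[φ1→X14] = [7, 9]
r3 m[φ1→X10] = [144, 216]
r3 m[φ2→X14] = [4, 3]
r3 m[X14→φ0] = [28, 27]
r3 m[X14→φ1] = [20, 24]
r3 m[X14→φ2] = [35, 72]
r3 m[X10→φ1] = [1, 1]
r3 m[X9→φ0] = [1, 1]
r4 m[φ0→X14] = [5, 8]
r4 m[φ0→X9] = [140, 216]
r4 m[φ1→X14] = [7, 9]
r4 m[φ1→X10] = [144, 216]
r4 m[φ2→X14] = [4, 3]
r4 m[X14→φ0] = [28, 27]
r4 m[X14→φ1] = [20, 24]
r4 m[X14→φ2] = [35, 72]
r4 m[X10→φ1] = [1, 1]
r4 m[X9→φ0] = [1, 1]
fixed point reached at round 4
traceback from X14: (X14=1, X10=1, X9=1), score=216

assignment: (X14=1, X10=1, X9=1); score = 216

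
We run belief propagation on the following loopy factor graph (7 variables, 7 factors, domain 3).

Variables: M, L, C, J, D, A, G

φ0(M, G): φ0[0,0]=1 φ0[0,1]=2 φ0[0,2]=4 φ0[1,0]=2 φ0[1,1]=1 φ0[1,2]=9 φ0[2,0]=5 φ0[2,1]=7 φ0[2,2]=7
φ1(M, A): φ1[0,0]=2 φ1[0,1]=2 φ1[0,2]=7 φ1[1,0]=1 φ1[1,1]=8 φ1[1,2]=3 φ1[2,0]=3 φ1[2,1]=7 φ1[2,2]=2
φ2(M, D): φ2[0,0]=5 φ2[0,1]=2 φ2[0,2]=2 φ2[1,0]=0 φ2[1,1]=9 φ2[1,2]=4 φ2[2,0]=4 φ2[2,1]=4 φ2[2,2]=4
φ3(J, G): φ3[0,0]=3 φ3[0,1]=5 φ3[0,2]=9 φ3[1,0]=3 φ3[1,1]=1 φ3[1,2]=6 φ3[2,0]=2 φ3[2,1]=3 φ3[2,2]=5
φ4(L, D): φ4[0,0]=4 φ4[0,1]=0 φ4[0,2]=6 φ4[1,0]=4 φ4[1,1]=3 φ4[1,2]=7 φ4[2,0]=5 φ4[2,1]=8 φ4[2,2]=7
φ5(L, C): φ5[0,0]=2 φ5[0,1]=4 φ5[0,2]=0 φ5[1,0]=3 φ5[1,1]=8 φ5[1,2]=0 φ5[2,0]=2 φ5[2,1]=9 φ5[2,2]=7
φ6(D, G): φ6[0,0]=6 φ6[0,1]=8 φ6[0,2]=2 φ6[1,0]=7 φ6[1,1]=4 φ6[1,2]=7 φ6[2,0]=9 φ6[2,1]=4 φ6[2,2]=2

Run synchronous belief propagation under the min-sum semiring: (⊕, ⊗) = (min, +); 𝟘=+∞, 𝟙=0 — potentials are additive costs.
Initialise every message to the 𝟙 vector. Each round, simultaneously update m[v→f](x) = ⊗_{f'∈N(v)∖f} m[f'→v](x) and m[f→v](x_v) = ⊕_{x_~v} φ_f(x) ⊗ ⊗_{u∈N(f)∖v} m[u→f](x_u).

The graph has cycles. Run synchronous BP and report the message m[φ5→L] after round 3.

message @ round 3 = [0, 0, 2]

init: all messages = 𝟙 over 3 values
r1 m[φ0→M] = [1, 1, 5]
r1 m[φ0→G] = [1, 1, 4]
r1 m[φ1→M] = [2, 1, 2]
r1 m[φ1→A] = [1, 2, 2]
r1 m[φ2→M] = [2, 0, 4]
r1 m[φ2→D] = [0, 2, 2]
r1 m[φ3→J] = [3, 1, 2]
r1 m[φ3→G] = [2, 1, 5]
r1 m[φ4→L] = [0, 3, 5]
r1 m[φ4→D] = [4, 0, 6]
r1 m[φ5→L] = [0, 0, 2]
r1 m[φ5→C] = [2, 4, 0]
r1 m[φ6→D] = [2, 4, 2]
r1 m[φ6→G] = [6, 4, 2]
r1 m[M→φ0] = [0, 0, 0]
r1 m[M→φ1] = [0, 0, 0]
r1 m[M→φ2] = [0, 0, 0]
r1 m[L→φ4] = [0, 0, 0]
r1 m[L→φ5] = [0, 0, 0]
r1 m[C→φ5] = [0, 0, 0]
r1 m[J→φ3] = [0, 0, 0]
r1 m[D→φ2] = [0, 0, 0]
r1 m[D→φ4] = [0, 0, 0]
r1 m[D→φ6] = [0, 0, 0]
r1 m[A→φ1] = [0, 0, 0]
r1 m[G→φ0] = [0, 0, 0]
r1 m[G→φ3] = [0, 0, 0]
r1 m[G→φ6] = [0, 0, 0]
r2 m[φ0→M] = [1, 1, 5]
r2 m[φ0→G] = [1, 1, 4]
r2 m[φ1→M] = [2, 1, 2]
r2 m[φ1→A] = [1, 2, 2]
r2 m[φ2→M] = [2, 0, 4]
r2 m[φ2→D] = [0, 2, 2]
r2 m[φ3→J] = [3, 1, 2]
r2 m[φ3→G] = [2, 1, 5]
r2 m[φ4→L] = [0, 3, 5]
r2 m[φ4→D] = [4, 0, 6]
r2 m[φ5→L] = [0, 0, 2]
r2 m[φ5→C] = [2, 4, 0]
r2 m[φ6→D] = [2, 4, 2]
r2 m[φ6→G] = [6, 4, 2]
r2 m[M→φ0] = [4, 1, 6]
r2 m[M→φ1] = [3, 1, 9]
r2 m[M→φ2] = [3, 2, 7]
r2 m[L→φ4] = [0, 0, 2]
r2 m[L→φ5] = [0, 3, 5]
r2 m[C→φ5] = [0, 0, 0]
r2 m[J→φ3] = [0, 0, 0]
r2 m[D→φ2] = [6, 4, 8]
r2 m[D→φ4] = [2, 6, 4]
r2 m[D→φ6] = [4, 2, 8]
r2 m[A→φ1] = [0, 0, 0]
r2 m[G→φ0] = [8, 5, 7]
r2 m[G→φ3] = [7, 5, 6]
r2 m[G→φ6] = [3, 2, 9]
r3 m[φ0→M] = [7, 6, 12]
r3 m[φ0→G] = [3, 2, 8]
r3 m[φ1→M] = [2, 1, 2]
r3 m[φ1→A] = [2, 5, 4]
r3 m[φ2→M] = [6, 6, 8]
r3 m[φ2→D] = [2, 5, 5]
r3 m[φ3→J] = [10, 6, 8]
r3 m[φ3→G] = [2, 1, 5]
r3 m[φ4→L] = [6, 6, 7]
r3 m[φ4→D] = [4, 0, 6]
r3 m[φ5→L] = [0, 0, 2]
r3 m[φ5→C] = [2, 4, 0]
r3 m[φ6→D] = [9, 6, 6]
r3 m[φ6→G] = [9, 6, 6]
r3 m[M→φ0] = [4, 1, 6]
r3 m[M→φ1] = [3, 1, 9]
r3 m[M→φ2] = [3, 2, 7]
r3 m[L→φ4] = [0, 0, 2]
r3 m[L→φ5] = [0, 3, 5]
r3 m[C→φ5] = [0, 0, 0]
r3 m[J→φ3] = [0, 0, 0]
r3 m[D→φ2] = [6, 4, 8]
r3 m[D→φ4] = [2, 6, 4]
r3 m[D→φ6] = [4, 2, 8]
r3 m[A→φ1] = [0, 0, 0]
r3 m[G→φ0] = [8, 5, 7]
r3 m[G→φ3] = [7, 5, 6]
r3 m[G→φ6] = [3, 2, 9]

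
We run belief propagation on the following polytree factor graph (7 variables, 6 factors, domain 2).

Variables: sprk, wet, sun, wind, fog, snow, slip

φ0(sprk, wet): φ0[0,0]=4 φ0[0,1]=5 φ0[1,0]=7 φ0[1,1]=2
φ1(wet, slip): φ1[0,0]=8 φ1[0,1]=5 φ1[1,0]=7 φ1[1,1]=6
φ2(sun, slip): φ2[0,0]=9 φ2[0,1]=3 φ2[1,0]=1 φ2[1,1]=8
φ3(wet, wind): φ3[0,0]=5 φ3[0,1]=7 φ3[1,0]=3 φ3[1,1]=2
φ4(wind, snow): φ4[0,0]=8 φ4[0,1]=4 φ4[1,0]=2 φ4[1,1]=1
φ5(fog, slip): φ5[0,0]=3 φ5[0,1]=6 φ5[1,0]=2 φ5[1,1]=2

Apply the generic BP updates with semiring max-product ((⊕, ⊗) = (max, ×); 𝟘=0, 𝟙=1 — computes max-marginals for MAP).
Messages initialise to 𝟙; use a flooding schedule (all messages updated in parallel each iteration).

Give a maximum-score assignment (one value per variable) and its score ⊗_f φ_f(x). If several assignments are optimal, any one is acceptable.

init: all messages = 𝟙 over 2 values
r1 m[φ0→sprk] = [5, 7]
r1 m[φ0→wet] = [7, 5]
r1 m[φ1→wet] = [8, 7]
r1 m[φ1→slip] = [8, 6]
r1 m[φ2→sun] = [9, 8]
r1 m[φ2→slip] = [9, 8]
r1 m[φ3→wet] = [7, 3]
r1 m[φ3→wind] = [5, 7]
r1 m[φ4→wind] = [8, 2]
r1 m[φ4→snow] = [8, 4]
r1 m[φ5→fog] = [6, 2]
r1 m[φ5→slip] = [3, 6]
r1 m[sprk→φ0] = [1, 1]
r1 m[wet→φ0] = [1, 1]
r1 m[wet→φ1] = [1, 1]
r1 m[wet→φ3] = [1, 1]
r1 m[sun→φ2] = [1, 1]
r1 m[wind→φ3] = [1, 1]
r1 m[wind→φ4] = [1, 1]
r1 m[fog→φ5] = [1, 1]
r1 m[snow→φ4] = [1, 1]
r1 m[slip→φ1] = [1, 1]
r1 m[slip→φ2] = [1, 1]
r1 m[slip→φ5] = [1, 1]
r2 m[φ0→sprk] = [5, 7]
r2 m[φ0→wet] = [7, 5]
r2 m[φ1→wet] = [8, 7]
r2 m[φ1→slip] = [8, 6]
r2 m[φ2→sun] = [9, 8]
r2 m[φ2→slip] = [9, 8]
r2 m[φ3→wet] = [7, 3]
r2 m[φ3→wind] = [5, 7]
r2 m[φ4→wind] = [8, 2]
r2 m[φ4→snow] = [8, 4]
r2 m[φ5→fog] = [6, 2]
r2 m[φ5→slip] = [3, 6]
r2 m[sprk→φ0] = [1, 1]
r2 m[wet→φ0] = [56, 21]
r2 m[wet→φ1] = [49, 15]
r2 m[wet→φ3] = [56, 35]
r2 m[sun→φ2] = [1, 1]
r2 m[wind→φ3] = [8, 2]
r2 m[wind→φ4] = [5, 7]
r2 m[fog→φ5] = [1, 1]
r2 m[snow→φ4] = [1, 1]
r2 m[slip→φ1] = [27, 48]
r2 m[slip→φ2] = [24, 36]
r2 m[slip→φ5] = [72, 48]
r3 m[φ0→sprk] = [224, 392]
r3 m[φ0→wet] = [7, 5]
r3 m[φ1→wet] = [240, 288]
r3 m[φ1→slip] = [392, 245]
r3 m[φ2→sun] = [216, 288]
r3 m[φ2→slip] = [9, 8]
r3 m[φ3→wet] = [40, 24]
r3 m[φ3→wind] = [280, 392]
r3 m[φ4→wind] = [8, 2]
r3 m[φ4→snow] = [40, 20]
r3 m[φ5→fog] = [288, 144]
r3 m[φ5→slip] = [3, 6]
r3 m[sprk→φ0] = [1, 1]
r3 m[wet→φ0] = [56, 21]
r3 m[wet→φ1] = [49, 15]
r3 m[wet→φ3] = [56, 35]
r3 m[sun→φ2] = [1, 1]
r3 m[wind→φ3] = [8, 2]
r3 m[wind→φ4] = [5, 7]
r3 m[fog→φ5] = [1, 1]
r3 m[snow→φ4] = [1, 1]
r3 m[slip→φ1] = [27, 48]
r3 m[slip→φ2] = [24, 36]
r3 m[slip→φ5] = [72, 48]
r4 m[φ0→sprk] = [224, 392]
r4 m[φ0→wet] = [7, 5]
r4 m[φ1→wet] = [240, 288]
r4 m[φ1→slip] = [392, 245]
r4 m[φ2→sun] = [216, 288]
r4 m[φ2→slip] = [9, 8]
r4 m[φ3→wet] = [40, 24]
r4 m[φ3→wind] = [280, 392]
r4 m[φ4→wind] = [8, 2]
r4 m[φ4→snow] = [40, 20]
r4 m[φ5→fog] = [288, 144]
r4 m[φ5→slip] = [3, 6]
r4 m[sprk→φ0] = [1, 1]
r4 m[wet→φ0] = [9600, 6912]
r4 m[wet→φ1] = [280, 120]
r4 m[wet→φ3] = [1680, 1440]
r4 m[sun→φ2] = [1, 1]
r4 m[wind→φ3] = [8, 2]
r4 m[wind→φ4] = [280, 392]
r4 m[fog→φ5] = [1, 1]
r4 m[snow→φ4] = [1, 1]
r4 m[slip→φ1] = [27, 48]
r4 m[slip→φ2] = [1176, 1470]
r4 m[slip→φ5] = [3528, 1960]
r5 m[φ0→sprk] = [38400, 67200]
r5 m[φ0→wet] = [7, 5]
r5 m[φ1→wet] = [240, 288]
r5 m[φ1→slip] = [2240, 1400]
r5 m[φ2→sun] = [10584, 11760]
r5 m[φ2→slip] = [9, 8]
r5 m[φ3→wet] = [40, 24]
r5 m[φ3→wind] = [8400, 11760]
r5 m[φ4→wind] = [8, 2]
r5 m[φ4→snow] = [2240, 1120]
r5 m[φ5→fog] = [11760, 7056]
r5 m[φ5→slip] = [3, 6]
r5 m[sprk→φ0] = [1, 1]
r5 m[wet→φ0] = [9600, 6912]
r5 m[wet→φ1] = [280, 120]
r5 m[wet→φ3] = [1680, 1440]
r5 m[sun→φ2] = [1, 1]
r5 m[wind→φ3] = [8, 2]
r5 m[wind→φ4] = [280, 392]
r5 m[fog→φ5] = [1, 1]
r5 m[snow→φ4] = [1, 1]
r5 m[slip→φ1] = [27, 48]
r5 m[slip→φ2] = [1176, 1470]
r5 m[slip→φ5] = [3528, 1960]
r6 m[φ0→sprk] = [38400, 67200]
r6 m[φ0→wet] = [7, 5]
r6 m[φ1→wet] = [240, 288]
r6 m[φ1→slip] = [2240, 1400]
r6 m[φ2→sun] = [10584, 11760]
r6 m[φ2→slip] = [9, 8]
r6 m[φ3→wet] = [40, 24]
r6 m[φ3→wind] = [8400, 11760]
r6 m[φ4→wind] = [8, 2]
r6 m[φ4→snow] = [2240, 1120]
r6 m[φ5→fog] = [11760, 7056]
r6 m[φ5→slip] = [3, 6]
r6 m[sprk→φ0] = [1, 1]
r6 m[wet→φ0] = [9600, 6912]
r6 m[wet→φ1] = [280, 120]
r6 m[wet→φ3] = [1680, 1440]
r6 m[sun→φ2] = [1, 1]
r6 m[wind→φ3] = [8, 2]
r6 m[wind→φ4] = [8400, 11760]
r6 m[fog→φ5] = [1, 1]
r6 m[snow→φ4] = [1, 1]
r6 m[slip→φ1] = [27, 48]
r6 m[slip→φ2] = [6720, 8400]
r6 m[slip→φ5] = [20160, 11200]
r7 m[φ0→sprk] = [38400, 67200]
r7 m[φ0→wet] = [7, 5]
r7 m[φ1→wet] = [240, 288]
r7 m[φ1→slip] = [2240, 1400]
r7 m[φ2→sun] = [60480, 67200]
r7 m[φ2→slip] = [9, 8]
r7 m[φ3→wet] = [40, 24]
r7 m[φ3→wind] = [8400, 11760]
r7 m[φ4→wind] = [8, 2]
r7 m[φ4→snow] = [67200, 33600]
r7 m[φ5→fog] = [67200, 40320]
r7 m[φ5→slip] = [3, 6]
r7 m[sprk→φ0] = [1, 1]
r7 m[wet→φ0] = [9600, 6912]
r7 m[wet→φ1] = [280, 120]
r7 m[wet→φ3] = [1680, 1440]
r7 m[sun→φ2] = [1, 1]
r7 m[wind→φ3] = [8, 2]
r7 m[wind→φ4] = [8400, 11760]
r7 m[fog→φ5] = [1, 1]
r7 m[snow→φ4] = [1, 1]
r7 m[slip→φ1] = [27, 48]
r7 m[slip→φ2] = [6720, 8400]
r7 m[slip→φ5] = [20160, 11200]
r8 m[φ0→sprk] = [38400, 67200]
r8 m[φ0→wet] = [7, 5]
r8 m[φ1→wet] = [240, 288]
r8 m[φ1→slip] = [2240, 1400]
r8 m[φ2→sun] = [60480, 67200]
r8 m[φ2→slip] = [9, 8]
r8 m[φ3→wet] = [40, 24]
r8 m[φ3→wind] = [8400, 11760]
r8 m[φ4→wind] = [8, 2]
r8 m[φ4→snow] = [67200, 33600]
r8 m[φ5→fog] = [67200, 40320]
r8 m[φ5→slip] = [3, 6]
r8 m[sprk→φ0] = [1, 1]
r8 m[wet→φ0] = [9600, 6912]
r8 m[wet→φ1] = [280, 120]
r8 m[wet→φ3] = [1680, 1440]
r8 m[sun→φ2] = [1, 1]
r8 m[wind→φ3] = [8, 2]
r8 m[wind→φ4] = [8400, 11760]
r8 m[fog→φ5] = [1, 1]
r8 m[snow→φ4] = [1, 1]
r8 m[slip→φ1] = [27, 48]
r8 m[slip→φ2] = [6720, 8400]
r8 m[slip→φ5] = [20160, 11200]
fixed point reached at round 8
traceback from sprk: (sprk=1, wet=0, sun=1, wind=0, fog=0, snow=0, slip=1), score=67200

assignment: (sprk=1, wet=0, sun=1, wind=0, fog=0, snow=0, slip=1); score = 67200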